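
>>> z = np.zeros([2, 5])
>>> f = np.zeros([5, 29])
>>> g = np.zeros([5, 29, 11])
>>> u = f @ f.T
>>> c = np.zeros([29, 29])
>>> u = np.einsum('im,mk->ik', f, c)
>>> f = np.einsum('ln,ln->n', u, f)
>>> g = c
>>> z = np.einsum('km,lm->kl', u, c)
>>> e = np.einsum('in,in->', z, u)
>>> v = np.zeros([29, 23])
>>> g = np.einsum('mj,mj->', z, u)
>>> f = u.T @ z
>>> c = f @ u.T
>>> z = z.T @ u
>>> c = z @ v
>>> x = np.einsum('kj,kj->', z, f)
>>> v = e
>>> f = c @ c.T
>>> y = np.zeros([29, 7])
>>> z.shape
(29, 29)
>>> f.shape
(29, 29)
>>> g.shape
()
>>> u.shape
(5, 29)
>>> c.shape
(29, 23)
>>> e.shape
()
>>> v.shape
()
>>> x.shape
()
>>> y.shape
(29, 7)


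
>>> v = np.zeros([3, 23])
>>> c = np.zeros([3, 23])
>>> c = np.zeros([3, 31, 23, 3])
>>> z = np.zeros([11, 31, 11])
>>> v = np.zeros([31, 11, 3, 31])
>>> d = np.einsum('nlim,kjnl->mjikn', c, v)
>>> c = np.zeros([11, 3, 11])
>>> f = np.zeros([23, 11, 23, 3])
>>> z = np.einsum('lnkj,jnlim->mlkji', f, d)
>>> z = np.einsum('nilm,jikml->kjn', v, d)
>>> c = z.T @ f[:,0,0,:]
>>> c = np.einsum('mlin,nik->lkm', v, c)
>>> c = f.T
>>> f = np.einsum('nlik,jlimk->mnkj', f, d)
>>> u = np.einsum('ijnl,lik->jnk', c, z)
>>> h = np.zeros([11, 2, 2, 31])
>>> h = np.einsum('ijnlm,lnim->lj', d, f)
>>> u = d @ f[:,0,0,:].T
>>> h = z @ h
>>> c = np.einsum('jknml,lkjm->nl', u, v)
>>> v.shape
(31, 11, 3, 31)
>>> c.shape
(23, 31)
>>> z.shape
(23, 3, 31)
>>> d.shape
(3, 11, 23, 31, 3)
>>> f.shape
(31, 23, 3, 3)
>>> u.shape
(3, 11, 23, 31, 31)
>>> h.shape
(23, 3, 11)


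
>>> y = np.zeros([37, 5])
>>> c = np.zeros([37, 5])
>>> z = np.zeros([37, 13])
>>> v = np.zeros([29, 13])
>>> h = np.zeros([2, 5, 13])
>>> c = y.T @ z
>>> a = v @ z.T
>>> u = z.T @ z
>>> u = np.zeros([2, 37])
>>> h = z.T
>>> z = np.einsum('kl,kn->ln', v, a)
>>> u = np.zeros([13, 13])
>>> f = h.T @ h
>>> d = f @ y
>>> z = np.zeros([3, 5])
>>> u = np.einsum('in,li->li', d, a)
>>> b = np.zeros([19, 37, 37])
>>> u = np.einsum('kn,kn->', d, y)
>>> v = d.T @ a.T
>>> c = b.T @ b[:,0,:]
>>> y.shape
(37, 5)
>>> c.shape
(37, 37, 37)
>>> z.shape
(3, 5)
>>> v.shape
(5, 29)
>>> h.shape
(13, 37)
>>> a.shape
(29, 37)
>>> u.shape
()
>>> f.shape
(37, 37)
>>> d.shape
(37, 5)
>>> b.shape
(19, 37, 37)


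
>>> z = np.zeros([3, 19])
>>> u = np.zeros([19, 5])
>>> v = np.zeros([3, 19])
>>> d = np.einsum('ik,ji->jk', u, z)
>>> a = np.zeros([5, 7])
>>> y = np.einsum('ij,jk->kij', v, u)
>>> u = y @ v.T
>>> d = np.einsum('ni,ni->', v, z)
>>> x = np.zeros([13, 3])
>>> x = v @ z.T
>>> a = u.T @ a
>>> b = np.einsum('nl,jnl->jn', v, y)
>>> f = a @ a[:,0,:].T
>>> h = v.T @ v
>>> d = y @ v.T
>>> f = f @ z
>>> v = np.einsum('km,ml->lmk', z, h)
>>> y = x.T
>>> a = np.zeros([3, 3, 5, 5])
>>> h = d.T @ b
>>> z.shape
(3, 19)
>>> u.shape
(5, 3, 3)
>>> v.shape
(19, 19, 3)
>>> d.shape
(5, 3, 3)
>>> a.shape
(3, 3, 5, 5)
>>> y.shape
(3, 3)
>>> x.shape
(3, 3)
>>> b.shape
(5, 3)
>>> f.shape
(3, 3, 19)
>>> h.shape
(3, 3, 3)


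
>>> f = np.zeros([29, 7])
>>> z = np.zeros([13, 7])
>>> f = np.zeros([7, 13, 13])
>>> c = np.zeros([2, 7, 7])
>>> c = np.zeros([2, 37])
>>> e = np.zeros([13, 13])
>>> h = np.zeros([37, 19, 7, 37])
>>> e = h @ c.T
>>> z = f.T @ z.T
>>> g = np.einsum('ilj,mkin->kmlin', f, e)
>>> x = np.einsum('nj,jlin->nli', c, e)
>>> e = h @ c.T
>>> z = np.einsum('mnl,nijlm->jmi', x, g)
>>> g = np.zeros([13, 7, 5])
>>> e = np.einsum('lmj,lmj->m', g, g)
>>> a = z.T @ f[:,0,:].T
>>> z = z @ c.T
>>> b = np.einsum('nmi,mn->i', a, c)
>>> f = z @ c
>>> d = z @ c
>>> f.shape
(13, 2, 37)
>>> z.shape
(13, 2, 2)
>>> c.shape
(2, 37)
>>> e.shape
(7,)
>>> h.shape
(37, 19, 7, 37)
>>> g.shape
(13, 7, 5)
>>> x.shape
(2, 19, 7)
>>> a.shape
(37, 2, 7)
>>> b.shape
(7,)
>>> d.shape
(13, 2, 37)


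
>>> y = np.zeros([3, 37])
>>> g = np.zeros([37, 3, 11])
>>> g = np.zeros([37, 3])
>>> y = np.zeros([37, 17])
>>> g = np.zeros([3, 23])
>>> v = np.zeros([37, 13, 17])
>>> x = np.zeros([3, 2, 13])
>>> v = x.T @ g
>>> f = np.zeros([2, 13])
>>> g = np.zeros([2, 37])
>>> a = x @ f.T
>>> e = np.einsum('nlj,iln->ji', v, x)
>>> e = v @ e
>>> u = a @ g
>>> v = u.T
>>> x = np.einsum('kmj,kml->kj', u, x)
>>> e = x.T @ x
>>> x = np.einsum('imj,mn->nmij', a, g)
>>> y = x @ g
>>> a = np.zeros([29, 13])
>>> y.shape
(37, 2, 3, 37)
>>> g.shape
(2, 37)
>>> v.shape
(37, 2, 3)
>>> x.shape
(37, 2, 3, 2)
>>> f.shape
(2, 13)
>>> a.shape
(29, 13)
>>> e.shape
(37, 37)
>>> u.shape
(3, 2, 37)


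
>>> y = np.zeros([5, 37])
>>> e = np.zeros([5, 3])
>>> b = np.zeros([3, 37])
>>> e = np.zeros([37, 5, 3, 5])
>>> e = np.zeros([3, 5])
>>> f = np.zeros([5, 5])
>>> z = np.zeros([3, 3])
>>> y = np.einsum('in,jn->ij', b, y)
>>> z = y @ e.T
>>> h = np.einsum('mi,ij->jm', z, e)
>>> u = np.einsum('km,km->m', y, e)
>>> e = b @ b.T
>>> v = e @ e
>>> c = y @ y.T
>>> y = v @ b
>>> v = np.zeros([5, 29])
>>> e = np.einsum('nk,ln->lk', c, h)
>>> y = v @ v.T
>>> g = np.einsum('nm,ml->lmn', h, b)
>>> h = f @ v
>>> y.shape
(5, 5)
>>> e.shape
(5, 3)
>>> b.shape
(3, 37)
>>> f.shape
(5, 5)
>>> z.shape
(3, 3)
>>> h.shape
(5, 29)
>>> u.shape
(5,)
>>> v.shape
(5, 29)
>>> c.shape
(3, 3)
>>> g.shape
(37, 3, 5)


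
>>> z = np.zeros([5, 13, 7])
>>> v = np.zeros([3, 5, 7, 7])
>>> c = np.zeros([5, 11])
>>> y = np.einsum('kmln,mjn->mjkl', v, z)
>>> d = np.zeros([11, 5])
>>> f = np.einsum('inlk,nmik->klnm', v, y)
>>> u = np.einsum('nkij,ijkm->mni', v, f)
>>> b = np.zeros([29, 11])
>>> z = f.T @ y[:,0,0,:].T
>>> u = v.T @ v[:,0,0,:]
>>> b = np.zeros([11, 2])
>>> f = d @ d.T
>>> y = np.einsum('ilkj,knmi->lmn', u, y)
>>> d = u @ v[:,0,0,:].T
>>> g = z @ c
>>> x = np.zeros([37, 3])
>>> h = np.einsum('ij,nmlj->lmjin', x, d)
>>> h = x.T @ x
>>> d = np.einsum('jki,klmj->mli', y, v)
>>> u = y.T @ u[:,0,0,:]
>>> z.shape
(13, 5, 7, 5)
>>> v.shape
(3, 5, 7, 7)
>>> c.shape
(5, 11)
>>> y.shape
(7, 3, 13)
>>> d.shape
(7, 5, 13)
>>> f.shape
(11, 11)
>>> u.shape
(13, 3, 7)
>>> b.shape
(11, 2)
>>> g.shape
(13, 5, 7, 11)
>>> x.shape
(37, 3)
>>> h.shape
(3, 3)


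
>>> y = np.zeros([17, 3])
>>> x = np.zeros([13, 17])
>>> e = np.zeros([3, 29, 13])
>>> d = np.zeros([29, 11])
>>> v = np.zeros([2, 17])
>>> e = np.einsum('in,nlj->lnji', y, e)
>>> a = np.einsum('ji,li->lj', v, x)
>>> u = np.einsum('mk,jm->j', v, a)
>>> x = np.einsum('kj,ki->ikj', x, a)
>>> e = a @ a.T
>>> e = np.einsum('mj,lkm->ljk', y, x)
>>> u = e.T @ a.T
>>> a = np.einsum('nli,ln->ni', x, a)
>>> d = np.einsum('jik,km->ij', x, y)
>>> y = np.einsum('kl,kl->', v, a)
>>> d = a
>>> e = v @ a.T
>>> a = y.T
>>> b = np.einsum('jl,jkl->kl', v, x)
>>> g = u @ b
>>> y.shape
()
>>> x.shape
(2, 13, 17)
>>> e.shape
(2, 2)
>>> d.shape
(2, 17)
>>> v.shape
(2, 17)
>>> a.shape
()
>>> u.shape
(13, 3, 13)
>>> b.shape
(13, 17)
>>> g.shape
(13, 3, 17)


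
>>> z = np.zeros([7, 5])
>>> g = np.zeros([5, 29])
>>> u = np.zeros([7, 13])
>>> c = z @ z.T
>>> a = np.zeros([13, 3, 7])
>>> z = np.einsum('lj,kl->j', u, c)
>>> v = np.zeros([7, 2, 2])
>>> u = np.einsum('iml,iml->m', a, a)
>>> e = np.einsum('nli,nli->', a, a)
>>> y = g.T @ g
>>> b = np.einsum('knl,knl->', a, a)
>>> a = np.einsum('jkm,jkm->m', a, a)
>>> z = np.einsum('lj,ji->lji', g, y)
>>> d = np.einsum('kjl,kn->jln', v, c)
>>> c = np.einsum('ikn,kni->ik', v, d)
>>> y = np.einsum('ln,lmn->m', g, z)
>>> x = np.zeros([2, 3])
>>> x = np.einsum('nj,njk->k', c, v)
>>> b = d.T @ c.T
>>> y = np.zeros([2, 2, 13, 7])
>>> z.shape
(5, 29, 29)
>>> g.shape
(5, 29)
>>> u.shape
(3,)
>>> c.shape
(7, 2)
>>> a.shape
(7,)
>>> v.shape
(7, 2, 2)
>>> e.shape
()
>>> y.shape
(2, 2, 13, 7)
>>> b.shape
(7, 2, 7)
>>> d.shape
(2, 2, 7)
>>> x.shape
(2,)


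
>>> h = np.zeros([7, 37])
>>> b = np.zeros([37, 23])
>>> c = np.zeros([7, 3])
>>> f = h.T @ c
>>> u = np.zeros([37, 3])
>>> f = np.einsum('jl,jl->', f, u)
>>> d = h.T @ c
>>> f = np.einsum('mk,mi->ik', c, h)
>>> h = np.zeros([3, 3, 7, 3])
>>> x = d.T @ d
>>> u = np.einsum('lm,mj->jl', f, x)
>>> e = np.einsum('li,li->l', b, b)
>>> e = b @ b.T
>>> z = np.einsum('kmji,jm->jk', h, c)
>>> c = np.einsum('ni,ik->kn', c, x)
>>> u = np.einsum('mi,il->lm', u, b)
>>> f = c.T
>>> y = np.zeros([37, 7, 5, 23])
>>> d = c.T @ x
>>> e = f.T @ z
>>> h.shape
(3, 3, 7, 3)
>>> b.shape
(37, 23)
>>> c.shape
(3, 7)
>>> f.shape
(7, 3)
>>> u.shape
(23, 3)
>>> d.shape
(7, 3)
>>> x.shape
(3, 3)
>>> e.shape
(3, 3)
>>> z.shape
(7, 3)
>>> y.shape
(37, 7, 5, 23)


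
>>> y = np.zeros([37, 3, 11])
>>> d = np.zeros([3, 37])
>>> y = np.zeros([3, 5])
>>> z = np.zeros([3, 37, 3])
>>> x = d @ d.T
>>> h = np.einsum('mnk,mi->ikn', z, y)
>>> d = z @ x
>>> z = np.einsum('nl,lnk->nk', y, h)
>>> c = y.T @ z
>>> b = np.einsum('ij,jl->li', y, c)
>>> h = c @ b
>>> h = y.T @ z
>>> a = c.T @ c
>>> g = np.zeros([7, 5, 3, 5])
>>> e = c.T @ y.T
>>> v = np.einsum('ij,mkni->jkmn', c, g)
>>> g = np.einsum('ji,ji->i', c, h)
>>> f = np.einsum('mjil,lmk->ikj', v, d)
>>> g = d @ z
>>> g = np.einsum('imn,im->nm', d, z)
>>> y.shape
(3, 5)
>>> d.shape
(3, 37, 3)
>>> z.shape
(3, 37)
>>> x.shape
(3, 3)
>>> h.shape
(5, 37)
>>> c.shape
(5, 37)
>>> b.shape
(37, 3)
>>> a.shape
(37, 37)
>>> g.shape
(3, 37)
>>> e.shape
(37, 3)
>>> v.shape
(37, 5, 7, 3)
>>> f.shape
(7, 3, 5)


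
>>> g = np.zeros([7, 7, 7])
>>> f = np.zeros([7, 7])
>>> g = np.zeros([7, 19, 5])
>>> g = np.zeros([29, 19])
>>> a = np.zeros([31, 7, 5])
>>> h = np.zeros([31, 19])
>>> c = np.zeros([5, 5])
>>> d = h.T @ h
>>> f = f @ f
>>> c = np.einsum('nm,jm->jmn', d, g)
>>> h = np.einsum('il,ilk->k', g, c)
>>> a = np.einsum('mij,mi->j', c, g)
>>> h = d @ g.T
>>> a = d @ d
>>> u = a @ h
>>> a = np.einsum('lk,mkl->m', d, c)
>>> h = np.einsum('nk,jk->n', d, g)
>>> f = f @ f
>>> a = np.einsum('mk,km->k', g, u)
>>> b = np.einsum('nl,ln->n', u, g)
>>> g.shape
(29, 19)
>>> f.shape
(7, 7)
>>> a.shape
(19,)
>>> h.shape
(19,)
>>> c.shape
(29, 19, 19)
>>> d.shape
(19, 19)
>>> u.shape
(19, 29)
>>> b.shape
(19,)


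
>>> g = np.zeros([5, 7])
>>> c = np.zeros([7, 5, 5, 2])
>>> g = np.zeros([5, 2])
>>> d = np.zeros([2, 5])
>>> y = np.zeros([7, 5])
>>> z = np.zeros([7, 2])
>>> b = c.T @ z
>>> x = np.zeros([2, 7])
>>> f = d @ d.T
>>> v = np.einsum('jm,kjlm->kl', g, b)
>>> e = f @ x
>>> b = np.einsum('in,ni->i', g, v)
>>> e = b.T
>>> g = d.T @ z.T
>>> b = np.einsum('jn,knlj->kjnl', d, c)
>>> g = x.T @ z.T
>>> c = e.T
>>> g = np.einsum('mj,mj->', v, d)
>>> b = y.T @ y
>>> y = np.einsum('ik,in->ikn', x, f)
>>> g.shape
()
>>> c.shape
(5,)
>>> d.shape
(2, 5)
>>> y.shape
(2, 7, 2)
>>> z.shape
(7, 2)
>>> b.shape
(5, 5)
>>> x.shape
(2, 7)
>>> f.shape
(2, 2)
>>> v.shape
(2, 5)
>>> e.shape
(5,)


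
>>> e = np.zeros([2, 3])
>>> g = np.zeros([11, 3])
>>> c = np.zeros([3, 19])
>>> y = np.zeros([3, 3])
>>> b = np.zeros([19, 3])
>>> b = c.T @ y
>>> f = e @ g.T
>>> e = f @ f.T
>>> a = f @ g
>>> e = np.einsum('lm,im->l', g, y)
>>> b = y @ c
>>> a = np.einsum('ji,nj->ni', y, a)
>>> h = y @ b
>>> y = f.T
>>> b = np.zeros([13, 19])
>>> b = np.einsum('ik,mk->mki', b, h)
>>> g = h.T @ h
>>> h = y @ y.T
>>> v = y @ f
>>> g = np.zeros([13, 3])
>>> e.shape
(11,)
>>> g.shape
(13, 3)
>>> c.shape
(3, 19)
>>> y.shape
(11, 2)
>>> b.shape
(3, 19, 13)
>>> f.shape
(2, 11)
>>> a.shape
(2, 3)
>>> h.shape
(11, 11)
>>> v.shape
(11, 11)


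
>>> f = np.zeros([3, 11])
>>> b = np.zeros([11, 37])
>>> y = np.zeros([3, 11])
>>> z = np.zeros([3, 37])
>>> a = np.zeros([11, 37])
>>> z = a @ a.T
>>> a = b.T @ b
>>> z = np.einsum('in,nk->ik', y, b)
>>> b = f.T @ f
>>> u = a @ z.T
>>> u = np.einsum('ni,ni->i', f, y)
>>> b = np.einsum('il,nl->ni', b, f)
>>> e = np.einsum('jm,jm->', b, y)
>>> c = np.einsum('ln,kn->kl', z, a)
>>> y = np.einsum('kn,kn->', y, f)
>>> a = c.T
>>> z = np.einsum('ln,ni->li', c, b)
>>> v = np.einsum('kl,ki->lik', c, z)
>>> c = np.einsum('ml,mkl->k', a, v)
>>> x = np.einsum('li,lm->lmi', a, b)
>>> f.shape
(3, 11)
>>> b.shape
(3, 11)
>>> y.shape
()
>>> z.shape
(37, 11)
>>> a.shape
(3, 37)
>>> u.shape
(11,)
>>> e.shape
()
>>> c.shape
(11,)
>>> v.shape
(3, 11, 37)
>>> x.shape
(3, 11, 37)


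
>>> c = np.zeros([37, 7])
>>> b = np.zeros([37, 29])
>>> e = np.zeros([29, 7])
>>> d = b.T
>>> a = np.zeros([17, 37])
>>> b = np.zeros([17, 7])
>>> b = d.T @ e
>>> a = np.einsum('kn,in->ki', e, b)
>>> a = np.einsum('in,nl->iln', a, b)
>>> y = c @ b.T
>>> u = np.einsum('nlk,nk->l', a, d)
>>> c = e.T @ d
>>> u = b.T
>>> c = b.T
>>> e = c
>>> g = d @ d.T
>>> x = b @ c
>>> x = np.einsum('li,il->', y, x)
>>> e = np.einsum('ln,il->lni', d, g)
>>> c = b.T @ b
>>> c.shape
(7, 7)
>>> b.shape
(37, 7)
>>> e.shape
(29, 37, 29)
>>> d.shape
(29, 37)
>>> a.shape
(29, 7, 37)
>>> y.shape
(37, 37)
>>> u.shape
(7, 37)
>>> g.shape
(29, 29)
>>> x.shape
()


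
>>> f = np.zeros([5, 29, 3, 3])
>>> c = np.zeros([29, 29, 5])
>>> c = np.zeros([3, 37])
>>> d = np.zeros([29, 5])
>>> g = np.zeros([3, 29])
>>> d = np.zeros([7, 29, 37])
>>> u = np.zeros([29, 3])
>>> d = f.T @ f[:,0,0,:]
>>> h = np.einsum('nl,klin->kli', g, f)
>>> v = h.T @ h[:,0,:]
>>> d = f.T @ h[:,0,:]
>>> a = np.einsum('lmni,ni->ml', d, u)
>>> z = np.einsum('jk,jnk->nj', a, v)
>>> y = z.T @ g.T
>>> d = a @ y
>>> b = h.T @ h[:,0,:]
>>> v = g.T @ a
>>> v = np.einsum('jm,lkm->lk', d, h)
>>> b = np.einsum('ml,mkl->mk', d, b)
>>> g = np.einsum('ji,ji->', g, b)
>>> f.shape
(5, 29, 3, 3)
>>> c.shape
(3, 37)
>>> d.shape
(3, 3)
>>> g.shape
()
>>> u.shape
(29, 3)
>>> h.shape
(5, 29, 3)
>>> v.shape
(5, 29)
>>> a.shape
(3, 3)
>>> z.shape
(29, 3)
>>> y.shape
(3, 3)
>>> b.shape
(3, 29)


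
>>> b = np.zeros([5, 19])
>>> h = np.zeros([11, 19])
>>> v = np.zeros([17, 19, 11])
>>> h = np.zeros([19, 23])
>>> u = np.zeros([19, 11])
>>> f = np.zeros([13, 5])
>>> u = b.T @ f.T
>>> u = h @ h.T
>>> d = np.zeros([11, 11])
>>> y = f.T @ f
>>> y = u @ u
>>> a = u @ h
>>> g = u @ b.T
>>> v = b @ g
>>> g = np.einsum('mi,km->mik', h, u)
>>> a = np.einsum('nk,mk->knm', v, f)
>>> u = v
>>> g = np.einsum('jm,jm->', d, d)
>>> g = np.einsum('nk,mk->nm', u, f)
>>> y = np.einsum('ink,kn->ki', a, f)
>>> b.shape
(5, 19)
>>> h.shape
(19, 23)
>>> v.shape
(5, 5)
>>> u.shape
(5, 5)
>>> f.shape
(13, 5)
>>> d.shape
(11, 11)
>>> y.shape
(13, 5)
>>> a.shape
(5, 5, 13)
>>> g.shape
(5, 13)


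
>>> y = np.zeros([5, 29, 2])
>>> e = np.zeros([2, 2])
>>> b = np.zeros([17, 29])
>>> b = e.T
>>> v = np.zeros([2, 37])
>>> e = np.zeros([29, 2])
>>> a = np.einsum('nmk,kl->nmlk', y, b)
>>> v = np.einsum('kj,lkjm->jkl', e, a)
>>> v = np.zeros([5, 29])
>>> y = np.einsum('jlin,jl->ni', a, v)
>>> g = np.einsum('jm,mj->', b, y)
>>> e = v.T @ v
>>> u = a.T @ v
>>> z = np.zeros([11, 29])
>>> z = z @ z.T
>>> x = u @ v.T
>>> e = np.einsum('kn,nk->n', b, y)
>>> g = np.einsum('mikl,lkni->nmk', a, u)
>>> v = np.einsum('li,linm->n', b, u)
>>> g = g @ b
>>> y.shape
(2, 2)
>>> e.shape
(2,)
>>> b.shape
(2, 2)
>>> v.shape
(29,)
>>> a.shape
(5, 29, 2, 2)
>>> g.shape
(29, 5, 2)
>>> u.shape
(2, 2, 29, 29)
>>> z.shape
(11, 11)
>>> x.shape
(2, 2, 29, 5)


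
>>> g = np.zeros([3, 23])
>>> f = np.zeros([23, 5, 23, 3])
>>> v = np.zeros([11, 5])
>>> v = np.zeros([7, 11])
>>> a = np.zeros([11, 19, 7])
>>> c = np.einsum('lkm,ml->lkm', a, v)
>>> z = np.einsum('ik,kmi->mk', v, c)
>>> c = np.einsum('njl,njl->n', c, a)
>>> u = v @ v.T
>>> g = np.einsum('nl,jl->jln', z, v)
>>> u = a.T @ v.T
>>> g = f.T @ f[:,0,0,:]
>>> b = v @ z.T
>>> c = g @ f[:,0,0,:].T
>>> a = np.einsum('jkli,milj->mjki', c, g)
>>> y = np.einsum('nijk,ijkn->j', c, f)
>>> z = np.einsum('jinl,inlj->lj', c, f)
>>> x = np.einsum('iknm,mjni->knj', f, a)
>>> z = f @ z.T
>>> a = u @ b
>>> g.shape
(3, 23, 5, 3)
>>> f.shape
(23, 5, 23, 3)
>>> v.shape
(7, 11)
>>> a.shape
(7, 19, 19)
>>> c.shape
(3, 23, 5, 23)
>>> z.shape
(23, 5, 23, 23)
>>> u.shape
(7, 19, 7)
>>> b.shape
(7, 19)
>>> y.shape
(5,)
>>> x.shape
(5, 23, 3)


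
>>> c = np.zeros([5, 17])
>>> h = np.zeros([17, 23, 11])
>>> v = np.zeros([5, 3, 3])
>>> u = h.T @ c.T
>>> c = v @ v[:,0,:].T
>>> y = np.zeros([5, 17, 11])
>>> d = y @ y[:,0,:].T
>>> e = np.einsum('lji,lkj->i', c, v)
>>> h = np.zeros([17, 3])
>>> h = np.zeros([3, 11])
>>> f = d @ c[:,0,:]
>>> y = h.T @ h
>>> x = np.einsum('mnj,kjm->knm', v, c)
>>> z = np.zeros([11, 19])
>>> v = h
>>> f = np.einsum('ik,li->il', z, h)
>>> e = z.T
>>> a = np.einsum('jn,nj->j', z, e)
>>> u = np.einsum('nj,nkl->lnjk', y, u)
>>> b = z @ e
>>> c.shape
(5, 3, 5)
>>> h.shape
(3, 11)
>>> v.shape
(3, 11)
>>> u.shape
(5, 11, 11, 23)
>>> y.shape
(11, 11)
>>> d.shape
(5, 17, 5)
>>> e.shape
(19, 11)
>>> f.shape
(11, 3)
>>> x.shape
(5, 3, 5)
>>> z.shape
(11, 19)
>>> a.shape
(11,)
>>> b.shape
(11, 11)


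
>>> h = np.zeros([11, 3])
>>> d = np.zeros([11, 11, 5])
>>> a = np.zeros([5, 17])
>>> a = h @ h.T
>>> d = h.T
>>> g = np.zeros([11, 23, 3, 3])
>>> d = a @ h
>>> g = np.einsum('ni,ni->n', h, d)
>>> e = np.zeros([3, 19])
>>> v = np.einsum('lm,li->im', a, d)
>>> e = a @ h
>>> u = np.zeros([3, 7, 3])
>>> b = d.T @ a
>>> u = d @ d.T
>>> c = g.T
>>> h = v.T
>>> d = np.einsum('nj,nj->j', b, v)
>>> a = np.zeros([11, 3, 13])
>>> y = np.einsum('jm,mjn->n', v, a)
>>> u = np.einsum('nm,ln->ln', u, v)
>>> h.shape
(11, 3)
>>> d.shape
(11,)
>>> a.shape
(11, 3, 13)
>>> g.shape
(11,)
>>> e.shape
(11, 3)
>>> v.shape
(3, 11)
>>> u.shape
(3, 11)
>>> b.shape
(3, 11)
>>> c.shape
(11,)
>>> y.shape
(13,)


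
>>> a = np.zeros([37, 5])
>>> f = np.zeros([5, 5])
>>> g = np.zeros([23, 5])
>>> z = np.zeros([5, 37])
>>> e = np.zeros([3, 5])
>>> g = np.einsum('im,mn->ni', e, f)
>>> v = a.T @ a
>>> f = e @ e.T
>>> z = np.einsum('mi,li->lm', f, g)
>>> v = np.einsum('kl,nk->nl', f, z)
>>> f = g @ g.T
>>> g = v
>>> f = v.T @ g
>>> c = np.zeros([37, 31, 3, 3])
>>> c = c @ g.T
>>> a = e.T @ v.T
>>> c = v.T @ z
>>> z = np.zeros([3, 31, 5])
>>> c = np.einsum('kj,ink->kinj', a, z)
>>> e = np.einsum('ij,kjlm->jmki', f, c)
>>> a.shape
(5, 5)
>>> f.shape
(3, 3)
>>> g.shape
(5, 3)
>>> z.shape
(3, 31, 5)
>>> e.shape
(3, 5, 5, 3)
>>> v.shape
(5, 3)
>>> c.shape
(5, 3, 31, 5)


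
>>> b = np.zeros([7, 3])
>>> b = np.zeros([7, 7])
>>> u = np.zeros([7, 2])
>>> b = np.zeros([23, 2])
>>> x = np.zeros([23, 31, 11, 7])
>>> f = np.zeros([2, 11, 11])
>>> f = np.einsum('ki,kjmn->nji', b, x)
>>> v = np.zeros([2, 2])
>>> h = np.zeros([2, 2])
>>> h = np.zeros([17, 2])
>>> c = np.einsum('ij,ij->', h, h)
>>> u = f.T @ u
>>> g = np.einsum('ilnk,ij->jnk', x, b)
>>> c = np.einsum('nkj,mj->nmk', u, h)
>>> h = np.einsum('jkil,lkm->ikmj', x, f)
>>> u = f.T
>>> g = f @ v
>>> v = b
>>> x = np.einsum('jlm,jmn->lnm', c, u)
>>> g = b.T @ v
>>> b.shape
(23, 2)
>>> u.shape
(2, 31, 7)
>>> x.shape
(17, 7, 31)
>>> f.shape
(7, 31, 2)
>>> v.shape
(23, 2)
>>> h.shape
(11, 31, 2, 23)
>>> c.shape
(2, 17, 31)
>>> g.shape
(2, 2)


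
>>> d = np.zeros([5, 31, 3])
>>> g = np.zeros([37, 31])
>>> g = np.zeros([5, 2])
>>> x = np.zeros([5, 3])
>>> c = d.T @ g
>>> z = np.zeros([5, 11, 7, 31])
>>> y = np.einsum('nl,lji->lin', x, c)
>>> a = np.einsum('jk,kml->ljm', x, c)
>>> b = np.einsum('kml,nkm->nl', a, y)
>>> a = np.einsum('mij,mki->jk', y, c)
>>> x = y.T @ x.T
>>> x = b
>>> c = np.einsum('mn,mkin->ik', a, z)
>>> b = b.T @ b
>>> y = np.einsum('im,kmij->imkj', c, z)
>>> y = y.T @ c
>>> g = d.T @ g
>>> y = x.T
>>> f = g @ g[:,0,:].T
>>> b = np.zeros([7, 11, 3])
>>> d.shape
(5, 31, 3)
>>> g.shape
(3, 31, 2)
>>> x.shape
(3, 31)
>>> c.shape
(7, 11)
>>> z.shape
(5, 11, 7, 31)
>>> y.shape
(31, 3)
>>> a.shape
(5, 31)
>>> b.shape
(7, 11, 3)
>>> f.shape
(3, 31, 3)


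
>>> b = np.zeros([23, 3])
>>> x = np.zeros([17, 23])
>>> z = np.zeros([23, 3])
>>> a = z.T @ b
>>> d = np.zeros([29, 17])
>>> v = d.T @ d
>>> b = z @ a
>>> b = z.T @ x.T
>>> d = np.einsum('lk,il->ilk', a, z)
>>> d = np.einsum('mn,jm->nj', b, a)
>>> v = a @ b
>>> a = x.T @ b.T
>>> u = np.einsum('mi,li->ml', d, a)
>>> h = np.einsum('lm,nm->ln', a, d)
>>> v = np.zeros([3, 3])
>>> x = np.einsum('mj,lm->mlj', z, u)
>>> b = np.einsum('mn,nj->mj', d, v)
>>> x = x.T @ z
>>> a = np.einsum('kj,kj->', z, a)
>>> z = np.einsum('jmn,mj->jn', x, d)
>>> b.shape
(17, 3)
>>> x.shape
(3, 17, 3)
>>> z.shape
(3, 3)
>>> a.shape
()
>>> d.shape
(17, 3)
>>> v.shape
(3, 3)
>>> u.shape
(17, 23)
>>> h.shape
(23, 17)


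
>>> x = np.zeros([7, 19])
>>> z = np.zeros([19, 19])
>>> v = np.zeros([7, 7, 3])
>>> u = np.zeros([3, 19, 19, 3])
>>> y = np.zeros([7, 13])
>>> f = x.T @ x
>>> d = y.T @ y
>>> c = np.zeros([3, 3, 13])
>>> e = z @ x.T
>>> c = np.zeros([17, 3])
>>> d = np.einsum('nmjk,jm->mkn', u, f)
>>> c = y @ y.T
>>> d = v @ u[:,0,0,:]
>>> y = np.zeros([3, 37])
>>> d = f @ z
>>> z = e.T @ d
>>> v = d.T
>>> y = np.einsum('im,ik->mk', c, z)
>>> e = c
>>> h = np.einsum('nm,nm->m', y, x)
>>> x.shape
(7, 19)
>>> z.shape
(7, 19)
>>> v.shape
(19, 19)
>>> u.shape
(3, 19, 19, 3)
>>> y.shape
(7, 19)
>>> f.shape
(19, 19)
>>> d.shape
(19, 19)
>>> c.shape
(7, 7)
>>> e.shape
(7, 7)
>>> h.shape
(19,)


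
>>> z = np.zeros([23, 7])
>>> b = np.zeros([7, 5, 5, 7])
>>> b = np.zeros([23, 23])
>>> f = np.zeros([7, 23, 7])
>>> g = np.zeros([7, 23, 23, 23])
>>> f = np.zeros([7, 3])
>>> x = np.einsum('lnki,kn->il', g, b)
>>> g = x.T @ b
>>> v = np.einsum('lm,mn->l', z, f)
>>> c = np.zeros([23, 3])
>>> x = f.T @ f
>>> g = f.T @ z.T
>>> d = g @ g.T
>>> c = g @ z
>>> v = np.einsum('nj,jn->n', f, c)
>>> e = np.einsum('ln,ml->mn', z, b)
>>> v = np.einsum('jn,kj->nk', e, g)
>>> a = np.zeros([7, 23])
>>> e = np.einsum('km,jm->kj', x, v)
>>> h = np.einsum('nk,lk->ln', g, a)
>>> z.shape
(23, 7)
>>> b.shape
(23, 23)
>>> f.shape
(7, 3)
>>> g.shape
(3, 23)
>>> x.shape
(3, 3)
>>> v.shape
(7, 3)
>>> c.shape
(3, 7)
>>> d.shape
(3, 3)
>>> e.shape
(3, 7)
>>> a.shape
(7, 23)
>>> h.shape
(7, 3)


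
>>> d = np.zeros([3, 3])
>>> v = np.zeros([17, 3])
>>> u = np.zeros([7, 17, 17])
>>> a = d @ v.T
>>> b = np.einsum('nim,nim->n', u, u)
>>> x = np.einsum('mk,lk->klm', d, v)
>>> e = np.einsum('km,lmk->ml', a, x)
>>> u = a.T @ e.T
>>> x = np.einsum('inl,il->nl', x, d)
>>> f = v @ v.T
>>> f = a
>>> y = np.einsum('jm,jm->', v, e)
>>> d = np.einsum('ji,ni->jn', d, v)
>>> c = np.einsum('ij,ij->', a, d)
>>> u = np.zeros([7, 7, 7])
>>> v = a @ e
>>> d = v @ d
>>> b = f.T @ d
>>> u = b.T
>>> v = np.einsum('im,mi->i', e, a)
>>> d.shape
(3, 17)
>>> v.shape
(17,)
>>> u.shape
(17, 17)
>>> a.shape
(3, 17)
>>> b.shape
(17, 17)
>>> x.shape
(17, 3)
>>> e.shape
(17, 3)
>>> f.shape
(3, 17)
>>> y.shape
()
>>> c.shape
()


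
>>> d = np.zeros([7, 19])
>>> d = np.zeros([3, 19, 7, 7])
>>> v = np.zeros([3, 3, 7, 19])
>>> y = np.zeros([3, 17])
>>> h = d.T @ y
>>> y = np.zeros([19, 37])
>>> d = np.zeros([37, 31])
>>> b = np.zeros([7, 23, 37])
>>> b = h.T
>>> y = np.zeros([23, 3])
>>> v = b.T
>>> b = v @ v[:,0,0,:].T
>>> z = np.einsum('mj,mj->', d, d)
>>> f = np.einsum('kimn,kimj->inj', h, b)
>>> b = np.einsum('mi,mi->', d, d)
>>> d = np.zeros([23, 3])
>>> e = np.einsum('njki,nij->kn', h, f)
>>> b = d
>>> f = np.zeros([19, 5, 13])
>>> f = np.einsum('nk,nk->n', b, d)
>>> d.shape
(23, 3)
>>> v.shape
(7, 7, 19, 17)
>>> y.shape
(23, 3)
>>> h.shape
(7, 7, 19, 17)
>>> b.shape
(23, 3)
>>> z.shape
()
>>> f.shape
(23,)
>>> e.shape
(19, 7)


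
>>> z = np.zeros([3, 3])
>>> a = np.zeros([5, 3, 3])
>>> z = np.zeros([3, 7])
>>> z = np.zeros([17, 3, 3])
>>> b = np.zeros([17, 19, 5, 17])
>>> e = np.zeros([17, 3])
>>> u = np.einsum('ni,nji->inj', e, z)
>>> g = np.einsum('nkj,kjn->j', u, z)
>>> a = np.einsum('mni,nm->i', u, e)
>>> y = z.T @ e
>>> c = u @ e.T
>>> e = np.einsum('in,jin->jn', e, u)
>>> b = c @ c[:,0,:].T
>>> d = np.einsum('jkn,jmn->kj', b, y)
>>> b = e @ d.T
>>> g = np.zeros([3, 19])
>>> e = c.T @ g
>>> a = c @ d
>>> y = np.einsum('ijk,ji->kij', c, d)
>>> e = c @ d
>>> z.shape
(17, 3, 3)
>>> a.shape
(3, 17, 3)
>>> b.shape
(3, 17)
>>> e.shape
(3, 17, 3)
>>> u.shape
(3, 17, 3)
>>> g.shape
(3, 19)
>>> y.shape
(17, 3, 17)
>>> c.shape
(3, 17, 17)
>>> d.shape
(17, 3)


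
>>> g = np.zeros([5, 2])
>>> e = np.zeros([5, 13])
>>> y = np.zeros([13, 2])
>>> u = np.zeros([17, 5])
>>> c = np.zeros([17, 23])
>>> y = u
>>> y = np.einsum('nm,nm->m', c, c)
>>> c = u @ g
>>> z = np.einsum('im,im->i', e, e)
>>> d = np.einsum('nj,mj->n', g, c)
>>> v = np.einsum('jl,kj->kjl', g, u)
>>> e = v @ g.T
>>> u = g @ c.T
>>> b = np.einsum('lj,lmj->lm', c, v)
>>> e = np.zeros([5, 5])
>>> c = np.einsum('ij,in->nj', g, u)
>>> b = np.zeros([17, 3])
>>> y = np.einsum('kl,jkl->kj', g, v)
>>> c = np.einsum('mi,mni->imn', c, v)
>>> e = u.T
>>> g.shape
(5, 2)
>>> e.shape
(17, 5)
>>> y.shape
(5, 17)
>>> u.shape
(5, 17)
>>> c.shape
(2, 17, 5)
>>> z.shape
(5,)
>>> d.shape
(5,)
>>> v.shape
(17, 5, 2)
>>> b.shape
(17, 3)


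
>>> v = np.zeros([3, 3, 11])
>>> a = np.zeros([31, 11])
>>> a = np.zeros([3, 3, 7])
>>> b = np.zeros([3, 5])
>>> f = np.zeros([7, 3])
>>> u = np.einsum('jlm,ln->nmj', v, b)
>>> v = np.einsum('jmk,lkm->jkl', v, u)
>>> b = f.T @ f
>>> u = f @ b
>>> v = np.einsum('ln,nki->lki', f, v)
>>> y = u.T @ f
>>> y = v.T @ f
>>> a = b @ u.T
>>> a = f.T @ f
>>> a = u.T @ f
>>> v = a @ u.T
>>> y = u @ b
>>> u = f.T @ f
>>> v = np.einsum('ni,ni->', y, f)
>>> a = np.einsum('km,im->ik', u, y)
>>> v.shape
()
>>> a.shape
(7, 3)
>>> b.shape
(3, 3)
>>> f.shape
(7, 3)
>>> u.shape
(3, 3)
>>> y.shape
(7, 3)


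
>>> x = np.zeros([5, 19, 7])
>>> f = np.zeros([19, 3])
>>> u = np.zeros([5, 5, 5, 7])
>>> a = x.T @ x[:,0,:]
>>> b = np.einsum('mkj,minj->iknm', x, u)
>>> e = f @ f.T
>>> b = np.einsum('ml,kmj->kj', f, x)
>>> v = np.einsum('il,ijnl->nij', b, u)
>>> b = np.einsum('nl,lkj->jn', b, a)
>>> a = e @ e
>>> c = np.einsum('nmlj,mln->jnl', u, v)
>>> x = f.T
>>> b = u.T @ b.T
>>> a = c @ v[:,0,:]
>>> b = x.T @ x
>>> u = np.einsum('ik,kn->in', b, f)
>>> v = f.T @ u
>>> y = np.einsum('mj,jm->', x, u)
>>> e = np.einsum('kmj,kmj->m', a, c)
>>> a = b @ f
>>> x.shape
(3, 19)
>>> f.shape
(19, 3)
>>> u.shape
(19, 3)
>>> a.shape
(19, 3)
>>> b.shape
(19, 19)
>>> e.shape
(5,)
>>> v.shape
(3, 3)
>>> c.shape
(7, 5, 5)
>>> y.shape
()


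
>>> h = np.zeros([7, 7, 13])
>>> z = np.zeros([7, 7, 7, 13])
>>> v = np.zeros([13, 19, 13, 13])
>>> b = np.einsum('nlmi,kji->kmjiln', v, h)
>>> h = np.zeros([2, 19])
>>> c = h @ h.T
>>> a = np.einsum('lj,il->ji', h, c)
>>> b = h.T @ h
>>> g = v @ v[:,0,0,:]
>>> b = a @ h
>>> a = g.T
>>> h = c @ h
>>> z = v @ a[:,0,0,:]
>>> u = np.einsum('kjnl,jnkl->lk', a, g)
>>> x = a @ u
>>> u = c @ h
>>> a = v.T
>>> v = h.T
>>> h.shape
(2, 19)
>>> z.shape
(13, 19, 13, 13)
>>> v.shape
(19, 2)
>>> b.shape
(19, 19)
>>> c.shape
(2, 2)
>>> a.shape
(13, 13, 19, 13)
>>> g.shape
(13, 19, 13, 13)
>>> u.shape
(2, 19)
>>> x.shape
(13, 13, 19, 13)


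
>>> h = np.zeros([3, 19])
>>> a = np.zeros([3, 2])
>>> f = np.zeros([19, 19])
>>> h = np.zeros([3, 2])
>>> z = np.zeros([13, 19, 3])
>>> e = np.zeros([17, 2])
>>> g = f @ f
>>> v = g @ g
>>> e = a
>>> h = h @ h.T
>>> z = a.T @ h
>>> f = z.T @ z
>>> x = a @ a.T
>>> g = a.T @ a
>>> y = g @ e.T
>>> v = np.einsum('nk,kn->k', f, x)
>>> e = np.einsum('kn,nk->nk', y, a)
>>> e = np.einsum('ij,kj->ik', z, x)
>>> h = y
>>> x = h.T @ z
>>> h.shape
(2, 3)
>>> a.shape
(3, 2)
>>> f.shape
(3, 3)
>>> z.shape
(2, 3)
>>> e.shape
(2, 3)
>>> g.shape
(2, 2)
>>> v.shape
(3,)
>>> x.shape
(3, 3)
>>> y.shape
(2, 3)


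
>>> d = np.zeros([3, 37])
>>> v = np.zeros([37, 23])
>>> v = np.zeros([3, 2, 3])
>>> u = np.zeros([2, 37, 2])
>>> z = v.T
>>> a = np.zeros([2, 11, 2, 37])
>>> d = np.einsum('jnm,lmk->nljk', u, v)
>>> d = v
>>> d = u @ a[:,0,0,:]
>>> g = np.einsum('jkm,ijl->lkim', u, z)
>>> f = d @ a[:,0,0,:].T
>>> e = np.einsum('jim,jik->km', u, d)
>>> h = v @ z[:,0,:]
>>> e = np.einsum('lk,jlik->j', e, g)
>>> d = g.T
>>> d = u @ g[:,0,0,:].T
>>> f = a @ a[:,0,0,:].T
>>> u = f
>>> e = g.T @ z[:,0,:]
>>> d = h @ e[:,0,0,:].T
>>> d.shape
(3, 2, 2)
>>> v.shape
(3, 2, 3)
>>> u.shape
(2, 11, 2, 2)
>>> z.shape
(3, 2, 3)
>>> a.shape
(2, 11, 2, 37)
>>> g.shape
(3, 37, 3, 2)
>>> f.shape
(2, 11, 2, 2)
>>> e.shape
(2, 3, 37, 3)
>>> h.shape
(3, 2, 3)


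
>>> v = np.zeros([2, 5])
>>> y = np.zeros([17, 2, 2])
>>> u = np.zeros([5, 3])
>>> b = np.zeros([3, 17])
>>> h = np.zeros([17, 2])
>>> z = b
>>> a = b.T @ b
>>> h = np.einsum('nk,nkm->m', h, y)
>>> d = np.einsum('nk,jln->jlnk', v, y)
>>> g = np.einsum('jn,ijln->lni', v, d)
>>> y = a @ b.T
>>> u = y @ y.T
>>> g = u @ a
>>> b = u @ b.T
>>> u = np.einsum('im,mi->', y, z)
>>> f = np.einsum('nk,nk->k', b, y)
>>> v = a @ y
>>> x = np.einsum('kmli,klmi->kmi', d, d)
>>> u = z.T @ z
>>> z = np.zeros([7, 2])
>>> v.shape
(17, 3)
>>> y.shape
(17, 3)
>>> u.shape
(17, 17)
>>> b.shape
(17, 3)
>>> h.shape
(2,)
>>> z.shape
(7, 2)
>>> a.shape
(17, 17)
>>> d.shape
(17, 2, 2, 5)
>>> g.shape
(17, 17)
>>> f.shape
(3,)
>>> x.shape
(17, 2, 5)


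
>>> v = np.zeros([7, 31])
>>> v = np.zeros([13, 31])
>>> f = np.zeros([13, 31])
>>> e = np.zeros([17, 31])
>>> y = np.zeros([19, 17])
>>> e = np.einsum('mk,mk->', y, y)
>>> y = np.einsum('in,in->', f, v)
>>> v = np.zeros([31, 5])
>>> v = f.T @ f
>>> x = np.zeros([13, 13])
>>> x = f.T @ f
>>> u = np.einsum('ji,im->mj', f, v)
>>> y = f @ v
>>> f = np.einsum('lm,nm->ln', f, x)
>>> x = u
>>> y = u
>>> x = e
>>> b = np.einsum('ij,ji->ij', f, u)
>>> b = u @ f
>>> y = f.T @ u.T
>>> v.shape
(31, 31)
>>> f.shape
(13, 31)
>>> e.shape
()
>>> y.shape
(31, 31)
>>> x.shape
()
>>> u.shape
(31, 13)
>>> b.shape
(31, 31)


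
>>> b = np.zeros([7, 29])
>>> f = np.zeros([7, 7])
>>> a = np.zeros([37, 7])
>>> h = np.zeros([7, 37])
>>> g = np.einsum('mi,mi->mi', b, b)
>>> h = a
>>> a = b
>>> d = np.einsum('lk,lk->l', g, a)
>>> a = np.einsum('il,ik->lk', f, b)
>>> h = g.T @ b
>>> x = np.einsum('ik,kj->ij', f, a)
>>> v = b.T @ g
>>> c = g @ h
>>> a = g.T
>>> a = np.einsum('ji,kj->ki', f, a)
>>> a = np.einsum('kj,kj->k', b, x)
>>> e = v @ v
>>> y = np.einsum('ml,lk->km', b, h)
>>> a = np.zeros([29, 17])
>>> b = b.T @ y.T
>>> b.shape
(29, 29)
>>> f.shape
(7, 7)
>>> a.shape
(29, 17)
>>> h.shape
(29, 29)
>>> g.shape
(7, 29)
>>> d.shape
(7,)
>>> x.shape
(7, 29)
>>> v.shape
(29, 29)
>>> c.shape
(7, 29)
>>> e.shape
(29, 29)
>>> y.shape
(29, 7)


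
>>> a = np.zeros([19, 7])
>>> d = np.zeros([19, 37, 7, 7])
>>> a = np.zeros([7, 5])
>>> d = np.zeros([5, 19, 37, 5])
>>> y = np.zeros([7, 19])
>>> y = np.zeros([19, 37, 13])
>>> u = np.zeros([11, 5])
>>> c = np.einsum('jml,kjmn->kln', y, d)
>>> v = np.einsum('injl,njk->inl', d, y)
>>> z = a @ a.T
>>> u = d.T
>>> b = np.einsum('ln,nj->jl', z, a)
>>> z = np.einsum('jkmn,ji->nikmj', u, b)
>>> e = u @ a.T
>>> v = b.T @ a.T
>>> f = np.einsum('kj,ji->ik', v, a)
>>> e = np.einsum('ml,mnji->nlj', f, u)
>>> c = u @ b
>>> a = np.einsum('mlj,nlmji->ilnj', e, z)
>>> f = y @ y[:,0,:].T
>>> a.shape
(5, 7, 5, 19)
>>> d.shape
(5, 19, 37, 5)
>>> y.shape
(19, 37, 13)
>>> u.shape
(5, 37, 19, 5)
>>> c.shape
(5, 37, 19, 7)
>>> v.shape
(7, 7)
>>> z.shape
(5, 7, 37, 19, 5)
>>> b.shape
(5, 7)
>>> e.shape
(37, 7, 19)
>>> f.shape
(19, 37, 19)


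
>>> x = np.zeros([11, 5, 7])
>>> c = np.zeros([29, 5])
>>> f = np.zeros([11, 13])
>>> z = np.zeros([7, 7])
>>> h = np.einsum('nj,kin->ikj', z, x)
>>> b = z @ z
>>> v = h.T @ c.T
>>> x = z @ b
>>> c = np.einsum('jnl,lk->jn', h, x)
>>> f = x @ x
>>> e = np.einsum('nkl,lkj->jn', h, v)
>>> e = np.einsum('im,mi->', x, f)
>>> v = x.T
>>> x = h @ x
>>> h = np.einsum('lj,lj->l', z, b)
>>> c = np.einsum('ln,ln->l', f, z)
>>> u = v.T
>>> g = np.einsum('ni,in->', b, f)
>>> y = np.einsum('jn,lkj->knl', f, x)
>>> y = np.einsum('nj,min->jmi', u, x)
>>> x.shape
(5, 11, 7)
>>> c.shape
(7,)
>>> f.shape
(7, 7)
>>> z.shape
(7, 7)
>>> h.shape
(7,)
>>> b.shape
(7, 7)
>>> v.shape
(7, 7)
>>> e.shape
()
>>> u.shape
(7, 7)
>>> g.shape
()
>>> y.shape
(7, 5, 11)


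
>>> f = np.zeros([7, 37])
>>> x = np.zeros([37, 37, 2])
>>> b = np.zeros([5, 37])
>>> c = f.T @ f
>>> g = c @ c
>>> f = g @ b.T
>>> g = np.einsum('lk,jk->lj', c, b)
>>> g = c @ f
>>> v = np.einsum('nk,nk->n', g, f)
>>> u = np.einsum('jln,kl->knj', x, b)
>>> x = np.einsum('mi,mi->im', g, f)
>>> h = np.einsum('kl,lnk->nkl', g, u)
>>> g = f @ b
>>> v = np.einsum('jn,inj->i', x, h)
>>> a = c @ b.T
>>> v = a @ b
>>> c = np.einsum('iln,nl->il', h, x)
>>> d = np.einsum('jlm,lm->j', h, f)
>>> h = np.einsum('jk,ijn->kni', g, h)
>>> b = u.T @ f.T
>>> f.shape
(37, 5)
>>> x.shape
(5, 37)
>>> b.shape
(37, 2, 37)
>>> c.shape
(2, 37)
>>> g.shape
(37, 37)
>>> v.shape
(37, 37)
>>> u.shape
(5, 2, 37)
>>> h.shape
(37, 5, 2)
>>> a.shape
(37, 5)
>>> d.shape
(2,)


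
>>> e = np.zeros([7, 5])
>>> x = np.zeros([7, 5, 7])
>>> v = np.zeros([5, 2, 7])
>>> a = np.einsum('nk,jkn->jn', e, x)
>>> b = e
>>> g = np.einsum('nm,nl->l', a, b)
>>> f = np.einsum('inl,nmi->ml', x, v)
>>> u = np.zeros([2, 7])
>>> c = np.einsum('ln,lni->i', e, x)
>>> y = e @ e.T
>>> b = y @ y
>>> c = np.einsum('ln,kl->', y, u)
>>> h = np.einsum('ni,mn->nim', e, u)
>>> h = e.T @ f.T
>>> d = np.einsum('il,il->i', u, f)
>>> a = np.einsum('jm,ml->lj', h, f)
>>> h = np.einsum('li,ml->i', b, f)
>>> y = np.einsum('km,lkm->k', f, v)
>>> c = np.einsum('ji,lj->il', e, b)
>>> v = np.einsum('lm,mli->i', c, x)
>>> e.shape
(7, 5)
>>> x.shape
(7, 5, 7)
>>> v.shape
(7,)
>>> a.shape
(7, 5)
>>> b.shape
(7, 7)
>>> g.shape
(5,)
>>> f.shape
(2, 7)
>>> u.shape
(2, 7)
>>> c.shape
(5, 7)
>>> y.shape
(2,)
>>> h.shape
(7,)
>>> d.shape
(2,)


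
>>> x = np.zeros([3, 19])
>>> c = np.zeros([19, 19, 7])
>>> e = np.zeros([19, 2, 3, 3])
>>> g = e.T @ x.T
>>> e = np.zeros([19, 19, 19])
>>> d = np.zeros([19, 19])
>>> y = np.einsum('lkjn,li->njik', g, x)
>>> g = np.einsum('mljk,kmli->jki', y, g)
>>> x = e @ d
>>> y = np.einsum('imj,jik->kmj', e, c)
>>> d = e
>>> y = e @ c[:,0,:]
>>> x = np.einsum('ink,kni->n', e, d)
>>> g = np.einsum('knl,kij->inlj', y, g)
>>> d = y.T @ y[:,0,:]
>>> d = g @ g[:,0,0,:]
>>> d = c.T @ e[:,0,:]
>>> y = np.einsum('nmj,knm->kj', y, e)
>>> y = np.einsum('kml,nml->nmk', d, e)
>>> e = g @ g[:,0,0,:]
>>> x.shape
(19,)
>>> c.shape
(19, 19, 7)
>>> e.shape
(3, 19, 7, 3)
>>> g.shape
(3, 19, 7, 3)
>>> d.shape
(7, 19, 19)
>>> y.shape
(19, 19, 7)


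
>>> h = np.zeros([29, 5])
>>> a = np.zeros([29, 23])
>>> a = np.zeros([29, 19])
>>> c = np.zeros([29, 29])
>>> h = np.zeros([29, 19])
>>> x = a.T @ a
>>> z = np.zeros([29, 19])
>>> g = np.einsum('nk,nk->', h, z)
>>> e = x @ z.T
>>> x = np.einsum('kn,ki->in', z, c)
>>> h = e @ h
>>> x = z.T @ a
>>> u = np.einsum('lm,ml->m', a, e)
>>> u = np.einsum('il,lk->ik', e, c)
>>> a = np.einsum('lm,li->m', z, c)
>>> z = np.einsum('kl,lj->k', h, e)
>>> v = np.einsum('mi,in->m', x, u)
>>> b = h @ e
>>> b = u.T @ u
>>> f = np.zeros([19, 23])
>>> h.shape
(19, 19)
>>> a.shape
(19,)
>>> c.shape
(29, 29)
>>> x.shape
(19, 19)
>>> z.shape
(19,)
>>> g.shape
()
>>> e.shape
(19, 29)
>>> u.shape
(19, 29)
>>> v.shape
(19,)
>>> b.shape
(29, 29)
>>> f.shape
(19, 23)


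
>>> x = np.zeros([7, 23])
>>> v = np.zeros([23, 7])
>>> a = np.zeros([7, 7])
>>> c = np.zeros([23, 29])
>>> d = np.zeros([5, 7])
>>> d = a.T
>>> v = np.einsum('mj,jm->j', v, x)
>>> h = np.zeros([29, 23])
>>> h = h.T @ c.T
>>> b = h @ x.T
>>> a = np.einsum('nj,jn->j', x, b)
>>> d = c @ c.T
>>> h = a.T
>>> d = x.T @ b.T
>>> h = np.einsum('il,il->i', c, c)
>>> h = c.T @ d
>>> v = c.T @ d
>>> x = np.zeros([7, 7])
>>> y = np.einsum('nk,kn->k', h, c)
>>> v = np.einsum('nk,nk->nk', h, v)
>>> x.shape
(7, 7)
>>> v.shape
(29, 23)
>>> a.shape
(23,)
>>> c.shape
(23, 29)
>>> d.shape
(23, 23)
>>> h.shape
(29, 23)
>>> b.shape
(23, 7)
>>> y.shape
(23,)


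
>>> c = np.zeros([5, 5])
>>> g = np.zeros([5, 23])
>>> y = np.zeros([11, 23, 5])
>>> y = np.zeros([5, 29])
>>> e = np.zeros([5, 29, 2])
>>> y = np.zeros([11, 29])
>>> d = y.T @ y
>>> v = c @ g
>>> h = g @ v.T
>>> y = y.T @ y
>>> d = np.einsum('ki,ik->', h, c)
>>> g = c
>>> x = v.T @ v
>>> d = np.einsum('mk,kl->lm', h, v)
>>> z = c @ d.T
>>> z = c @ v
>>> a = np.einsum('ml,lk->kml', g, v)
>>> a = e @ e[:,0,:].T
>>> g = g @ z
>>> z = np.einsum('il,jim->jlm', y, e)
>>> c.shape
(5, 5)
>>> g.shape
(5, 23)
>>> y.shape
(29, 29)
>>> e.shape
(5, 29, 2)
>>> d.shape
(23, 5)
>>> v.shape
(5, 23)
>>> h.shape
(5, 5)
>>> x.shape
(23, 23)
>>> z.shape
(5, 29, 2)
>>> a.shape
(5, 29, 5)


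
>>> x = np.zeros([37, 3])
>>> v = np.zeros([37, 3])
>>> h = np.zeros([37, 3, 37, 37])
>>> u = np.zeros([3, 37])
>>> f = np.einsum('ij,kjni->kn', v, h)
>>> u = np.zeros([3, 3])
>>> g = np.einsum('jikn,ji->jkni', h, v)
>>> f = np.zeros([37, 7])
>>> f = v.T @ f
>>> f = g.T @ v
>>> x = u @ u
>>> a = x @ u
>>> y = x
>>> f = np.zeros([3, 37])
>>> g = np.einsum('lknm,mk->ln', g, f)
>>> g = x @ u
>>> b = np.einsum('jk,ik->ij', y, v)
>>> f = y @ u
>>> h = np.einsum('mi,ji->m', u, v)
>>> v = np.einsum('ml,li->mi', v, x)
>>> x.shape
(3, 3)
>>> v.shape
(37, 3)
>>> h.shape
(3,)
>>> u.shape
(3, 3)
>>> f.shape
(3, 3)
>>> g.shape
(3, 3)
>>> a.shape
(3, 3)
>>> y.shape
(3, 3)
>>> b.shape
(37, 3)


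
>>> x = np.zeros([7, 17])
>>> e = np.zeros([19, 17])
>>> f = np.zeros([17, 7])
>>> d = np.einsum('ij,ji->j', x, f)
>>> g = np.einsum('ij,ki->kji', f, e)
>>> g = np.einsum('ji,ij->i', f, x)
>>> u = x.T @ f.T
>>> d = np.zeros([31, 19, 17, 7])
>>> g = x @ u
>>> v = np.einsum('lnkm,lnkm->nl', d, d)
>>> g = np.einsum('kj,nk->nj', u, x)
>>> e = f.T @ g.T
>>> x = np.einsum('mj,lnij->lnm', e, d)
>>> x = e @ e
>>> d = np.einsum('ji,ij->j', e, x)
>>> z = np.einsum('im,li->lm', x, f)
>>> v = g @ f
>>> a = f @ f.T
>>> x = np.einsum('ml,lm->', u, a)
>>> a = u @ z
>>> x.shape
()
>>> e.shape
(7, 7)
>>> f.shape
(17, 7)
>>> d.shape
(7,)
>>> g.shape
(7, 17)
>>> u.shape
(17, 17)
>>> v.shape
(7, 7)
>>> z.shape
(17, 7)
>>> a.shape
(17, 7)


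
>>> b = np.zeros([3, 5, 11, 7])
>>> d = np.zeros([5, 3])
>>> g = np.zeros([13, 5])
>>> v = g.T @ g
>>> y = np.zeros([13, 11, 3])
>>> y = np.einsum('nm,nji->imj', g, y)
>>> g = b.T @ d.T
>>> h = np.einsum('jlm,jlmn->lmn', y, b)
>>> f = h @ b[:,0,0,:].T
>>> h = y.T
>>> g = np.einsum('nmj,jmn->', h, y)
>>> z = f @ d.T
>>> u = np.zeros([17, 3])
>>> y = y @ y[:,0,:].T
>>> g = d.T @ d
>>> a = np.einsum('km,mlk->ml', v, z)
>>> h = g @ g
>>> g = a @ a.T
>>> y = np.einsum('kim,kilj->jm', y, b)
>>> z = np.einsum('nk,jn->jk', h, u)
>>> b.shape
(3, 5, 11, 7)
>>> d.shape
(5, 3)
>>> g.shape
(5, 5)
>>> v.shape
(5, 5)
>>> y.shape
(7, 3)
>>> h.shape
(3, 3)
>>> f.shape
(5, 11, 3)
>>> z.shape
(17, 3)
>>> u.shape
(17, 3)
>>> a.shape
(5, 11)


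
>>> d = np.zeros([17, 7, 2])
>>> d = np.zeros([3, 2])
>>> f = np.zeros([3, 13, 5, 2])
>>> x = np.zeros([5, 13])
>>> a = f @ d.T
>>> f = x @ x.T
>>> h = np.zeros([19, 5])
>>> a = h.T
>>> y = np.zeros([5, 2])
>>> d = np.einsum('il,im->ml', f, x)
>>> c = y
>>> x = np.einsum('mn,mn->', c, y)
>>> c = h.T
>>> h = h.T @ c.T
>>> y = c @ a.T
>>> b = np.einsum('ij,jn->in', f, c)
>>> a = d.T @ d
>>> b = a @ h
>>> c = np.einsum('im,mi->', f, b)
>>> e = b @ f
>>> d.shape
(13, 5)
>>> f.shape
(5, 5)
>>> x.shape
()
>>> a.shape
(5, 5)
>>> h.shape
(5, 5)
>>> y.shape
(5, 5)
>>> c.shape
()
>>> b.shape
(5, 5)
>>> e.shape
(5, 5)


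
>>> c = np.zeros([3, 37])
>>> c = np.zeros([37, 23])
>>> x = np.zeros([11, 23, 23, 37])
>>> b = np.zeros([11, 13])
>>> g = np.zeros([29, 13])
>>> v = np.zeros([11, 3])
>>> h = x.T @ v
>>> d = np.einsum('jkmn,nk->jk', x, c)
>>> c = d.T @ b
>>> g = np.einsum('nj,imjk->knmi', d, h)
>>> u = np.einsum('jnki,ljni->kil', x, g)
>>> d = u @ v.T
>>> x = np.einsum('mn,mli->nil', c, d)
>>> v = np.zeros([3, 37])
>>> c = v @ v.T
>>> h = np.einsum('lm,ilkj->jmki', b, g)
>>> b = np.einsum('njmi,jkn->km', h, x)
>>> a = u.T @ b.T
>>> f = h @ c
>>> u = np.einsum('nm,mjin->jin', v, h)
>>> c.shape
(3, 3)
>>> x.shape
(13, 11, 37)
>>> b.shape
(11, 23)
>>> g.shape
(3, 11, 23, 37)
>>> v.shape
(3, 37)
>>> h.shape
(37, 13, 23, 3)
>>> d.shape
(23, 37, 11)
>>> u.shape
(13, 23, 3)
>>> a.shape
(3, 37, 11)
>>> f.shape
(37, 13, 23, 3)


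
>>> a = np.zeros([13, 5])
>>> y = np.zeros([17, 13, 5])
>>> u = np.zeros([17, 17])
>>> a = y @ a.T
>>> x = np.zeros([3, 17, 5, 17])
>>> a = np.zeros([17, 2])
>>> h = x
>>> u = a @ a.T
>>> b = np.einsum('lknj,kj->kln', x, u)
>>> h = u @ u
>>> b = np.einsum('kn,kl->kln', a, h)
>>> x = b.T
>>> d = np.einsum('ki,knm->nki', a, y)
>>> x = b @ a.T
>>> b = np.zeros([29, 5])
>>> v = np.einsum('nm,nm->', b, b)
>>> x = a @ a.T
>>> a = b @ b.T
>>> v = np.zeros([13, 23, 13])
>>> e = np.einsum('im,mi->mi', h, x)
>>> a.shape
(29, 29)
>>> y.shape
(17, 13, 5)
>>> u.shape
(17, 17)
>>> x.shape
(17, 17)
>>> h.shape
(17, 17)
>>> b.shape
(29, 5)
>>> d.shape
(13, 17, 2)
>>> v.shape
(13, 23, 13)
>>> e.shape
(17, 17)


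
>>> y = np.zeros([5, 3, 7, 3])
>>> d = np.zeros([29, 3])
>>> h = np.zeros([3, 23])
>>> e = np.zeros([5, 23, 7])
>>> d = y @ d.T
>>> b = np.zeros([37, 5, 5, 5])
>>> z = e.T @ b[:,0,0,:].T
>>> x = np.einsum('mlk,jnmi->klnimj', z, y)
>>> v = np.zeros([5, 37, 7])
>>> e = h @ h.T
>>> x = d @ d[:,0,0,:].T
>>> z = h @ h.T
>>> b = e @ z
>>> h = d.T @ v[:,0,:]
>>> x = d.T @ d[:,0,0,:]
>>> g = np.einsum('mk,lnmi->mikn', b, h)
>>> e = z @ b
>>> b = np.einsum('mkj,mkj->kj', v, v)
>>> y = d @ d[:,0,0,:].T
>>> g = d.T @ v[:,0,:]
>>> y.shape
(5, 3, 7, 5)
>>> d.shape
(5, 3, 7, 29)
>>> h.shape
(29, 7, 3, 7)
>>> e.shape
(3, 3)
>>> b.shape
(37, 7)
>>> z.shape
(3, 3)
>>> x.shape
(29, 7, 3, 29)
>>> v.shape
(5, 37, 7)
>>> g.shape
(29, 7, 3, 7)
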